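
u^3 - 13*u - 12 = (u - 4)*(u + 1)*(u + 3)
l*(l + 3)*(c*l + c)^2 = c^2*l^4 + 5*c^2*l^3 + 7*c^2*l^2 + 3*c^2*l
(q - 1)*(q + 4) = q^2 + 3*q - 4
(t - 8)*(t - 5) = t^2 - 13*t + 40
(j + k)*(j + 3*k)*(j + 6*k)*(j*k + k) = j^4*k + 10*j^3*k^2 + j^3*k + 27*j^2*k^3 + 10*j^2*k^2 + 18*j*k^4 + 27*j*k^3 + 18*k^4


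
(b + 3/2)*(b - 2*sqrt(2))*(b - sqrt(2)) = b^3 - 3*sqrt(2)*b^2 + 3*b^2/2 - 9*sqrt(2)*b/2 + 4*b + 6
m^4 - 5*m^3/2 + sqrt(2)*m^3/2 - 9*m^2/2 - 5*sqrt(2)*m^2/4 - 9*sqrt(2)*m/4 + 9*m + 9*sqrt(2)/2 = (m - 3)*(m - 3/2)*(m + 2)*(m + sqrt(2)/2)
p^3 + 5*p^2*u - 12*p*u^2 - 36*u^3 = (p - 3*u)*(p + 2*u)*(p + 6*u)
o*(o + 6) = o^2 + 6*o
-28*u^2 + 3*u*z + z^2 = (-4*u + z)*(7*u + z)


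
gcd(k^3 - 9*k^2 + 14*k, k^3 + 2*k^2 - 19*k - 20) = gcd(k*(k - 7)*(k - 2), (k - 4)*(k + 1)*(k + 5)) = 1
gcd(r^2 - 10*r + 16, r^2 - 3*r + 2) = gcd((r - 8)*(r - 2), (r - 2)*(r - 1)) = r - 2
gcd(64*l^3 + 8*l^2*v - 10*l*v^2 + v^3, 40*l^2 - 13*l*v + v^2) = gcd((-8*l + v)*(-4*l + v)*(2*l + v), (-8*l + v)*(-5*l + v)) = -8*l + v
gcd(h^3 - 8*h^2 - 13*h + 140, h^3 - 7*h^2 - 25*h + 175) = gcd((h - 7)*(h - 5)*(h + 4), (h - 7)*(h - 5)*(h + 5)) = h^2 - 12*h + 35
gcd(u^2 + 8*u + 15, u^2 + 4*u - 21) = 1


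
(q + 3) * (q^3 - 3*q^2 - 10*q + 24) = q^4 - 19*q^2 - 6*q + 72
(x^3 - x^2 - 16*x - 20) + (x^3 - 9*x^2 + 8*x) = 2*x^3 - 10*x^2 - 8*x - 20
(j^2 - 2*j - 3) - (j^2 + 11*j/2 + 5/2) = -15*j/2 - 11/2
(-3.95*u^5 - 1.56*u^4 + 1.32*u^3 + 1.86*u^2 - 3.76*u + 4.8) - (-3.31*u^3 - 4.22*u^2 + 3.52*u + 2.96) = -3.95*u^5 - 1.56*u^4 + 4.63*u^3 + 6.08*u^2 - 7.28*u + 1.84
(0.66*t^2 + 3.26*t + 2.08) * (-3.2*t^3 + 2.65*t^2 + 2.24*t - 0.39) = -2.112*t^5 - 8.683*t^4 + 3.4614*t^3 + 12.557*t^2 + 3.3878*t - 0.8112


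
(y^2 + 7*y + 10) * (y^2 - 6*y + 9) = y^4 + y^3 - 23*y^2 + 3*y + 90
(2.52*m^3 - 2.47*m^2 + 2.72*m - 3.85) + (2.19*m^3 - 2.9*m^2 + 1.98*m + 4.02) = 4.71*m^3 - 5.37*m^2 + 4.7*m + 0.169999999999999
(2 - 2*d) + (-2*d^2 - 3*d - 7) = -2*d^2 - 5*d - 5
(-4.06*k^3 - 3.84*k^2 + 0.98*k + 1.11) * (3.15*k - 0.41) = -12.789*k^4 - 10.4314*k^3 + 4.6614*k^2 + 3.0947*k - 0.4551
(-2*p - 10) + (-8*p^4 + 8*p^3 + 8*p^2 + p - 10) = -8*p^4 + 8*p^3 + 8*p^2 - p - 20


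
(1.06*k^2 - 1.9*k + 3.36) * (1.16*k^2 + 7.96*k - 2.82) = 1.2296*k^4 + 6.2336*k^3 - 14.2156*k^2 + 32.1036*k - 9.4752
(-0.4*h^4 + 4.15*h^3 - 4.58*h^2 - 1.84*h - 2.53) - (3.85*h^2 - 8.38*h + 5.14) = -0.4*h^4 + 4.15*h^3 - 8.43*h^2 + 6.54*h - 7.67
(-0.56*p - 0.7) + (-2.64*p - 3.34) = -3.2*p - 4.04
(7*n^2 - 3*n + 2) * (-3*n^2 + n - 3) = -21*n^4 + 16*n^3 - 30*n^2 + 11*n - 6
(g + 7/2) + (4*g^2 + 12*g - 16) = 4*g^2 + 13*g - 25/2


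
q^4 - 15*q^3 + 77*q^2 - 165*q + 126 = (q - 7)*(q - 3)^2*(q - 2)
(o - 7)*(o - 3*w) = o^2 - 3*o*w - 7*o + 21*w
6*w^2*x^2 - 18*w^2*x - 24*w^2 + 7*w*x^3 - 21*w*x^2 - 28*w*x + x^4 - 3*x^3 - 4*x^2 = (w + x)*(6*w + x)*(x - 4)*(x + 1)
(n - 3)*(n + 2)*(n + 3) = n^3 + 2*n^2 - 9*n - 18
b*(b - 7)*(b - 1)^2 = b^4 - 9*b^3 + 15*b^2 - 7*b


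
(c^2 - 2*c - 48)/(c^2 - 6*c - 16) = (c + 6)/(c + 2)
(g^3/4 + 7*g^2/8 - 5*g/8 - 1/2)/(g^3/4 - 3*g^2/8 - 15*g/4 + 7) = (2*g^2 - g - 1)/(2*g^2 - 11*g + 14)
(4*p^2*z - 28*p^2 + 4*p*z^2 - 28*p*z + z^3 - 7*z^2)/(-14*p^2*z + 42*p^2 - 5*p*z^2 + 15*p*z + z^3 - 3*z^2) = (2*p*z - 14*p + z^2 - 7*z)/(-7*p*z + 21*p + z^2 - 3*z)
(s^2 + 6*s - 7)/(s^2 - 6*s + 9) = (s^2 + 6*s - 7)/(s^2 - 6*s + 9)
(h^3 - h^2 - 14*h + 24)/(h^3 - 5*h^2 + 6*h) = (h + 4)/h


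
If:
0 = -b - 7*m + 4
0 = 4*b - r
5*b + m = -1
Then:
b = -11/34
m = 21/34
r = -22/17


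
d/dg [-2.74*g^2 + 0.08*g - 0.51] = 0.08 - 5.48*g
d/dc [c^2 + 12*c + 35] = 2*c + 12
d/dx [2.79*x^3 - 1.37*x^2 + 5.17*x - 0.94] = 8.37*x^2 - 2.74*x + 5.17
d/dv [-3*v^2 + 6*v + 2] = 6 - 6*v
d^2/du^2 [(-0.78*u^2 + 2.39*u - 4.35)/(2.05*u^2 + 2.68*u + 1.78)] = (28.65859*u^3 - 92.60793*u^2 - 195.72006*u - 58.485796)/(8.615125*u^6 + 33.7881*u^5 + 66.61311*u^4 + 77.924752*u^3 + 57.839676*u^2 + 25.473936*u + 5.639752)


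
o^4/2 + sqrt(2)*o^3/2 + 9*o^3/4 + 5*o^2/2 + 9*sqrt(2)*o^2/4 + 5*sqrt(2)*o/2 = o*(o/2 + 1)*(o + 5/2)*(o + sqrt(2))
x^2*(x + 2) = x^3 + 2*x^2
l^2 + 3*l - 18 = (l - 3)*(l + 6)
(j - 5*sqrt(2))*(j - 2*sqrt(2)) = j^2 - 7*sqrt(2)*j + 20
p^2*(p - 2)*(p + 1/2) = p^4 - 3*p^3/2 - p^2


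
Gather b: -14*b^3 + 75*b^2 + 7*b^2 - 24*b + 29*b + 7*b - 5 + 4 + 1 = -14*b^3 + 82*b^2 + 12*b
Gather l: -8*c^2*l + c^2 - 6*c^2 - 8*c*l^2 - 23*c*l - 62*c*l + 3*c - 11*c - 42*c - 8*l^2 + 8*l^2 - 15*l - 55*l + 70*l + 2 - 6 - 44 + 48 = -5*c^2 - 8*c*l^2 - 50*c + l*(-8*c^2 - 85*c)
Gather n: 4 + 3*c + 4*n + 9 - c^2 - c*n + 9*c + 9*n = -c^2 + 12*c + n*(13 - c) + 13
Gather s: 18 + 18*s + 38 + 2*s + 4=20*s + 60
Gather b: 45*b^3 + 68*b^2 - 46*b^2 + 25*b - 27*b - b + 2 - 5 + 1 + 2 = 45*b^3 + 22*b^2 - 3*b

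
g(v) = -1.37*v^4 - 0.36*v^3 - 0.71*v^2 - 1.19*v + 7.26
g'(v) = -5.48*v^3 - 1.08*v^2 - 1.42*v - 1.19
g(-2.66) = -56.41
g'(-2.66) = 98.09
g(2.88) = -104.91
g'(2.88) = -145.14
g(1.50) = -4.27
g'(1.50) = -24.24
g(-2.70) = -60.42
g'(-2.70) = 102.63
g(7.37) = -4226.14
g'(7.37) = -2264.05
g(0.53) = 6.27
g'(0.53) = -3.06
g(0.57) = 6.14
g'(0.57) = -3.37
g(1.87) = -16.55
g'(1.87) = -43.46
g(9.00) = -9311.97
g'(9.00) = -4096.37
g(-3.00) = -96.81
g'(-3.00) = 141.31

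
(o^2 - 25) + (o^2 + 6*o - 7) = 2*o^2 + 6*o - 32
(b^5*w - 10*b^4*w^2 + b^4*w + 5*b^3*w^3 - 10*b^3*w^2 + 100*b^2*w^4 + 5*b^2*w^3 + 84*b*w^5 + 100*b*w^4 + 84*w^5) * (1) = b^5*w - 10*b^4*w^2 + b^4*w + 5*b^3*w^3 - 10*b^3*w^2 + 100*b^2*w^4 + 5*b^2*w^3 + 84*b*w^5 + 100*b*w^4 + 84*w^5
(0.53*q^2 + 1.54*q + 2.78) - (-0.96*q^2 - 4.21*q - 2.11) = 1.49*q^2 + 5.75*q + 4.89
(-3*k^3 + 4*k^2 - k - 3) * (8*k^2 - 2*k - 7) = -24*k^5 + 38*k^4 + 5*k^3 - 50*k^2 + 13*k + 21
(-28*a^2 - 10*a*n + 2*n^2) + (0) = -28*a^2 - 10*a*n + 2*n^2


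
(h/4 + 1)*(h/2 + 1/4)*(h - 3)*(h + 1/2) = h^4/8 + h^3/4 - 43*h^2/32 - 47*h/32 - 3/8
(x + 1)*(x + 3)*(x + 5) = x^3 + 9*x^2 + 23*x + 15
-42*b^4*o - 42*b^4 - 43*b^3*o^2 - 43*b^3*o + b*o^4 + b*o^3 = (-7*b + o)*(b + o)*(6*b + o)*(b*o + b)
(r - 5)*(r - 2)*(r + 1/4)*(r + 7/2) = r^4 - 13*r^3/4 - 123*r^2/8 + 251*r/8 + 35/4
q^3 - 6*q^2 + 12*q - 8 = (q - 2)^3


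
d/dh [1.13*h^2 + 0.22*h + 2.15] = 2.26*h + 0.22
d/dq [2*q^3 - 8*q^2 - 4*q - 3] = 6*q^2 - 16*q - 4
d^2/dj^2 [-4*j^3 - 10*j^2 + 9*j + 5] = -24*j - 20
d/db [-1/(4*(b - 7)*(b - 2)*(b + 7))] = ((b - 7)*(b - 2) + (b - 7)*(b + 7) + (b - 2)*(b + 7))/(4*(b - 7)^2*(b - 2)^2*(b + 7)^2)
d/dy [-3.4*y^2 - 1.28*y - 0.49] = -6.8*y - 1.28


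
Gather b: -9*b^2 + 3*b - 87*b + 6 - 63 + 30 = -9*b^2 - 84*b - 27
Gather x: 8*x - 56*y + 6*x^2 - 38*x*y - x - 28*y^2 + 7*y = 6*x^2 + x*(7 - 38*y) - 28*y^2 - 49*y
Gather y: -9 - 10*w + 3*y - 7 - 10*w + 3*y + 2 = -20*w + 6*y - 14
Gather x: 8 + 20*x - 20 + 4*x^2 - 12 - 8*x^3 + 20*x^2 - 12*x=-8*x^3 + 24*x^2 + 8*x - 24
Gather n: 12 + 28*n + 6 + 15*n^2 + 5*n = 15*n^2 + 33*n + 18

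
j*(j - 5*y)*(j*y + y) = j^3*y - 5*j^2*y^2 + j^2*y - 5*j*y^2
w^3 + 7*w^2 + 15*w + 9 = (w + 1)*(w + 3)^2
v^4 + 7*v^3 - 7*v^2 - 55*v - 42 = (v - 3)*(v + 1)*(v + 2)*(v + 7)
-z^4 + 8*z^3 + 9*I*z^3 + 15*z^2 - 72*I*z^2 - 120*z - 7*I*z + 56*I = (z - 8)*(z - 7*I)*(I*z + 1)^2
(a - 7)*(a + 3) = a^2 - 4*a - 21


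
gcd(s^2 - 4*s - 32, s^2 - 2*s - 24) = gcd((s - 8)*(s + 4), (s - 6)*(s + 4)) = s + 4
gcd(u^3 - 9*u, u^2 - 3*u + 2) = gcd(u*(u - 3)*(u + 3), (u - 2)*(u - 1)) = 1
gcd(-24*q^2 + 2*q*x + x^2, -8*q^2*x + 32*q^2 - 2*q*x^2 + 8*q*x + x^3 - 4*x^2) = -4*q + x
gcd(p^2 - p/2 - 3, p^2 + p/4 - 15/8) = p + 3/2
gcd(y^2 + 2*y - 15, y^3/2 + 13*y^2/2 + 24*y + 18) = 1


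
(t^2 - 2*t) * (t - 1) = t^3 - 3*t^2 + 2*t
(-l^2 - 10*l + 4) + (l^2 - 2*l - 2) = 2 - 12*l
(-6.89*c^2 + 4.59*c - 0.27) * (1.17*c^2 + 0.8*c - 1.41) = -8.0613*c^4 - 0.141700000000001*c^3 + 13.071*c^2 - 6.6879*c + 0.3807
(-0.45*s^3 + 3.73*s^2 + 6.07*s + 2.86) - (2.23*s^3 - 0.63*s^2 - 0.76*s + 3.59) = -2.68*s^3 + 4.36*s^2 + 6.83*s - 0.73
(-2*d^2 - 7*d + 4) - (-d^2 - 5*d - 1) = -d^2 - 2*d + 5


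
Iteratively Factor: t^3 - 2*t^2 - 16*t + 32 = (t - 2)*(t^2 - 16) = (t - 4)*(t - 2)*(t + 4)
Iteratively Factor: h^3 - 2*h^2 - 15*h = (h - 5)*(h^2 + 3*h) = (h - 5)*(h + 3)*(h)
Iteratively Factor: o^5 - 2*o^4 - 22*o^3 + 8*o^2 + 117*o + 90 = (o + 1)*(o^4 - 3*o^3 - 19*o^2 + 27*o + 90) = (o - 3)*(o + 1)*(o^3 - 19*o - 30) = (o - 3)*(o + 1)*(o + 2)*(o^2 - 2*o - 15) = (o - 3)*(o + 1)*(o + 2)*(o + 3)*(o - 5)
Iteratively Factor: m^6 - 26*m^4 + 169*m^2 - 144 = (m + 3)*(m^5 - 3*m^4 - 17*m^3 + 51*m^2 + 16*m - 48) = (m - 3)*(m + 3)*(m^4 - 17*m^2 + 16) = (m - 3)*(m + 3)*(m + 4)*(m^3 - 4*m^2 - m + 4) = (m - 4)*(m - 3)*(m + 3)*(m + 4)*(m^2 - 1) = (m - 4)*(m - 3)*(m - 1)*(m + 3)*(m + 4)*(m + 1)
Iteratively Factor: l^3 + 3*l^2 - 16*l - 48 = (l + 3)*(l^2 - 16) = (l + 3)*(l + 4)*(l - 4)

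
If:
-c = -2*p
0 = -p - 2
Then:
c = -4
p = -2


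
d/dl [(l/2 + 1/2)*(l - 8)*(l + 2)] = 3*l^2/2 - 5*l - 11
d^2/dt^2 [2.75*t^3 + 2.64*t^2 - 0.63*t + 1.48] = 16.5*t + 5.28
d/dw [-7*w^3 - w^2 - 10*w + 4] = -21*w^2 - 2*w - 10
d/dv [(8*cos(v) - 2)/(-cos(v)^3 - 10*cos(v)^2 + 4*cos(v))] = 2*(-8*cos(v)^3 - 37*cos(v)^2 + 20*cos(v) - 4)*sin(v)/((cos(v)^2 + 10*cos(v) - 4)^2*cos(v)^2)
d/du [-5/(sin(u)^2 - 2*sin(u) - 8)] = 10*(sin(u) - 1)*cos(u)/((sin(u) - 4)^2*(sin(u) + 2)^2)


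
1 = 1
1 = 1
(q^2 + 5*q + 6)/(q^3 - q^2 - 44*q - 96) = (q + 2)/(q^2 - 4*q - 32)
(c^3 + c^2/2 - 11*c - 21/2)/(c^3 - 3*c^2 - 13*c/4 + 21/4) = 2*(c^2 + 4*c + 3)/(2*c^2 + c - 3)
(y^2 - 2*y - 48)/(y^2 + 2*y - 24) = (y - 8)/(y - 4)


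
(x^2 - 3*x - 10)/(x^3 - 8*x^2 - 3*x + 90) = (x + 2)/(x^2 - 3*x - 18)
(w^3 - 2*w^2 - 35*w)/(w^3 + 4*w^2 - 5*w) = (w - 7)/(w - 1)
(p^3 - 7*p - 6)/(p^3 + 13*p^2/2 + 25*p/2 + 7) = 2*(p - 3)/(2*p + 7)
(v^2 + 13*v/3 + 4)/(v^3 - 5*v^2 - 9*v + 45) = (v + 4/3)/(v^2 - 8*v + 15)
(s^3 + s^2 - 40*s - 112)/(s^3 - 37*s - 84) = (s + 4)/(s + 3)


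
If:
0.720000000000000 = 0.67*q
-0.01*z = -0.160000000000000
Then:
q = 1.07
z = 16.00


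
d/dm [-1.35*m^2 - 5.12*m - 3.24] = -2.7*m - 5.12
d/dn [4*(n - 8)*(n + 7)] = 8*n - 4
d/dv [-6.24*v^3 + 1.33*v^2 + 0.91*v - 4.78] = -18.72*v^2 + 2.66*v + 0.91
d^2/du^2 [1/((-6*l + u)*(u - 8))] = 2*(-(6*l - u)^2 + (6*l - u)*(u - 8) - (u - 8)^2)/((6*l - u)^3*(u - 8)^3)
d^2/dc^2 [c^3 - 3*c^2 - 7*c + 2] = 6*c - 6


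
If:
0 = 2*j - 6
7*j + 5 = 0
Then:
No Solution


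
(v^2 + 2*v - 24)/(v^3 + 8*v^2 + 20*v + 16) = (v^2 + 2*v - 24)/(v^3 + 8*v^2 + 20*v + 16)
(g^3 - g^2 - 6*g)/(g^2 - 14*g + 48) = g*(g^2 - g - 6)/(g^2 - 14*g + 48)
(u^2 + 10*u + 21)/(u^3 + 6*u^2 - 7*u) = (u + 3)/(u*(u - 1))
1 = 1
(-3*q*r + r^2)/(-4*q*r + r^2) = (3*q - r)/(4*q - r)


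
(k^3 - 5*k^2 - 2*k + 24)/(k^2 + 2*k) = k - 7 + 12/k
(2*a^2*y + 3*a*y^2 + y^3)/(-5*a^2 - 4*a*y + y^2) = y*(2*a + y)/(-5*a + y)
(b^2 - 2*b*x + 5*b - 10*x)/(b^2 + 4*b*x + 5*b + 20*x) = (b - 2*x)/(b + 4*x)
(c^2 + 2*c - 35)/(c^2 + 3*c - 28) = (c - 5)/(c - 4)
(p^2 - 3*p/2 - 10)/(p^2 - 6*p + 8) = (p + 5/2)/(p - 2)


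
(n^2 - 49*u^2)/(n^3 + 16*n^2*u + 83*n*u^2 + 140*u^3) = (n - 7*u)/(n^2 + 9*n*u + 20*u^2)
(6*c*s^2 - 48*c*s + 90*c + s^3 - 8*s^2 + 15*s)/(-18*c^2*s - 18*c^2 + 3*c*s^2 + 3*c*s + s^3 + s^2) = (s^2 - 8*s + 15)/(-3*c*s - 3*c + s^2 + s)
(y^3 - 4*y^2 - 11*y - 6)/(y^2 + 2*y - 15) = (y^3 - 4*y^2 - 11*y - 6)/(y^2 + 2*y - 15)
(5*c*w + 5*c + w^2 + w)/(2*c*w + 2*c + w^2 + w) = (5*c + w)/(2*c + w)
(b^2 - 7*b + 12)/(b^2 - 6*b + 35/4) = 4*(b^2 - 7*b + 12)/(4*b^2 - 24*b + 35)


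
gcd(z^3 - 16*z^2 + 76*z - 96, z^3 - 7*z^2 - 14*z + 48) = z^2 - 10*z + 16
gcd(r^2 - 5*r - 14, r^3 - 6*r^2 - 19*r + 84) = r - 7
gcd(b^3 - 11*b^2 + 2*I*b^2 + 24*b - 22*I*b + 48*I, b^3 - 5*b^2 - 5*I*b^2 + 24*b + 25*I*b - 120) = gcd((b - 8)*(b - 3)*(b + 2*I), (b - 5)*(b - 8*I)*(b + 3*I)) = 1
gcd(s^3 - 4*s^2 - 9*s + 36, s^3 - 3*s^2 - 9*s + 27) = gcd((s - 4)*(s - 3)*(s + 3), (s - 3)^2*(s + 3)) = s^2 - 9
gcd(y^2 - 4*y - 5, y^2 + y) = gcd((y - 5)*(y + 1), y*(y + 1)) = y + 1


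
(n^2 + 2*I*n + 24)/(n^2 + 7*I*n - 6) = (n - 4*I)/(n + I)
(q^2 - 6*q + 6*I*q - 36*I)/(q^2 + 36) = (q - 6)/(q - 6*I)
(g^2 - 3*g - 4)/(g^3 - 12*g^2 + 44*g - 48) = (g + 1)/(g^2 - 8*g + 12)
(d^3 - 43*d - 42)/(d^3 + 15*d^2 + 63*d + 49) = (d^2 - d - 42)/(d^2 + 14*d + 49)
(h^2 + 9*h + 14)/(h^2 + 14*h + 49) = (h + 2)/(h + 7)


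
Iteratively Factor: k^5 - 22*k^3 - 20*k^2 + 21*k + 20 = (k - 1)*(k^4 + k^3 - 21*k^2 - 41*k - 20) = (k - 1)*(k + 4)*(k^3 - 3*k^2 - 9*k - 5) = (k - 5)*(k - 1)*(k + 4)*(k^2 + 2*k + 1) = (k - 5)*(k - 1)*(k + 1)*(k + 4)*(k + 1)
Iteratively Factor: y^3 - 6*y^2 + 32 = (y - 4)*(y^2 - 2*y - 8) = (y - 4)^2*(y + 2)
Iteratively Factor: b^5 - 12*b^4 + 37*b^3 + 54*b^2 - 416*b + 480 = (b - 4)*(b^4 - 8*b^3 + 5*b^2 + 74*b - 120) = (b - 4)*(b + 3)*(b^3 - 11*b^2 + 38*b - 40) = (b - 4)^2*(b + 3)*(b^2 - 7*b + 10) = (b - 5)*(b - 4)^2*(b + 3)*(b - 2)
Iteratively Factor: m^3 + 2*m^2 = (m)*(m^2 + 2*m) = m*(m + 2)*(m)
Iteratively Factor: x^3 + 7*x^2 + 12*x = (x)*(x^2 + 7*x + 12) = x*(x + 3)*(x + 4)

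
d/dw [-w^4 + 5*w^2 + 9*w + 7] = -4*w^3 + 10*w + 9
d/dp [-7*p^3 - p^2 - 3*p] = -21*p^2 - 2*p - 3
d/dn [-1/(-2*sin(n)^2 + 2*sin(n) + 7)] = 2*(-sin(2*n) + cos(n))/(2*sin(n) + cos(2*n) + 6)^2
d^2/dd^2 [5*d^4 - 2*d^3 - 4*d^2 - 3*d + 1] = 60*d^2 - 12*d - 8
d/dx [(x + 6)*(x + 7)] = 2*x + 13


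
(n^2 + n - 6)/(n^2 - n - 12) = (n - 2)/(n - 4)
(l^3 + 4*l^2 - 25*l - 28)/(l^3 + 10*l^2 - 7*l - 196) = (l + 1)/(l + 7)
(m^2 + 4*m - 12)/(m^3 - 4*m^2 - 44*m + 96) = 1/(m - 8)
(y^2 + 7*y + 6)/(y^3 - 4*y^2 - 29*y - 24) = (y + 6)/(y^2 - 5*y - 24)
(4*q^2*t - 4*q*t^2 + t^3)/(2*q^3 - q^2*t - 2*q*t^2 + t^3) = t*(2*q - t)/(q^2 - t^2)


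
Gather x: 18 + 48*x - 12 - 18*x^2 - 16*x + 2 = -18*x^2 + 32*x + 8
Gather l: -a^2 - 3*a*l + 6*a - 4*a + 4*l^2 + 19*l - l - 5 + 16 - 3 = -a^2 + 2*a + 4*l^2 + l*(18 - 3*a) + 8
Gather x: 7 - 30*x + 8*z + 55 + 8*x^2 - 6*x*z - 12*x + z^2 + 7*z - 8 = 8*x^2 + x*(-6*z - 42) + z^2 + 15*z + 54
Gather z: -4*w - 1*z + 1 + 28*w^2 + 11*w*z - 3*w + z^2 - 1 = 28*w^2 - 7*w + z^2 + z*(11*w - 1)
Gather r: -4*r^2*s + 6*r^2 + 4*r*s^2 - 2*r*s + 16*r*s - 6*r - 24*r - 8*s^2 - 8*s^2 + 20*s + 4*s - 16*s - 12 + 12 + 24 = r^2*(6 - 4*s) + r*(4*s^2 + 14*s - 30) - 16*s^2 + 8*s + 24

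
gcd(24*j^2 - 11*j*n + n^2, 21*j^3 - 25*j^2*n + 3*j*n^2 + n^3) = 3*j - n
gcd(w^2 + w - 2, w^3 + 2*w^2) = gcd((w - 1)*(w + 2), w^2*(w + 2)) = w + 2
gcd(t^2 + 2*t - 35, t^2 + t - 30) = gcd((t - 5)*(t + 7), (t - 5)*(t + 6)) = t - 5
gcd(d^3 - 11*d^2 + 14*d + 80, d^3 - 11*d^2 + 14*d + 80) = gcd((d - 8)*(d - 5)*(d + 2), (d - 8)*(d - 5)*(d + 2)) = d^3 - 11*d^2 + 14*d + 80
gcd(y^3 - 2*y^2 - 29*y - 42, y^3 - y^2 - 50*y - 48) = 1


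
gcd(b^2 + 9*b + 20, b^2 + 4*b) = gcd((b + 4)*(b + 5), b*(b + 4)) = b + 4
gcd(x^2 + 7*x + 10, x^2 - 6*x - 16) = x + 2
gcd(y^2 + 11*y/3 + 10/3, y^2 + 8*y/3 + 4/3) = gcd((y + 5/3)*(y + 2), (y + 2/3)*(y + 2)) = y + 2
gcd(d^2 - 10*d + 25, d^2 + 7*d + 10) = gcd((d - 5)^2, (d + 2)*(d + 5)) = 1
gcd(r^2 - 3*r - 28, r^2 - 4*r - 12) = 1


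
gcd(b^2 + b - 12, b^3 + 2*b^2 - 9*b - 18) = b - 3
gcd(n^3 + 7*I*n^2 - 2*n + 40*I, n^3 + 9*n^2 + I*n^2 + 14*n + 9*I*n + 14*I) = 1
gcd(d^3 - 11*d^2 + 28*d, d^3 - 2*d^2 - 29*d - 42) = d - 7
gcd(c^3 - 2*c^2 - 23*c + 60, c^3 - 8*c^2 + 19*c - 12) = c^2 - 7*c + 12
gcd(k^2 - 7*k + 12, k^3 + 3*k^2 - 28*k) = k - 4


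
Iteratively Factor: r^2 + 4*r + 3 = (r + 3)*(r + 1)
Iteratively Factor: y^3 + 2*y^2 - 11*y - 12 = (y + 1)*(y^2 + y - 12) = (y + 1)*(y + 4)*(y - 3)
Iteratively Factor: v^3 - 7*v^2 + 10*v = (v - 5)*(v^2 - 2*v) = (v - 5)*(v - 2)*(v)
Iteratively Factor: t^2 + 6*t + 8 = (t + 4)*(t + 2)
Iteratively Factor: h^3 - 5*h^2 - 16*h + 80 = (h + 4)*(h^2 - 9*h + 20) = (h - 4)*(h + 4)*(h - 5)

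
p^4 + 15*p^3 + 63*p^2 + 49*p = p*(p + 1)*(p + 7)^2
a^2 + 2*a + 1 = (a + 1)^2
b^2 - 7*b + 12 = (b - 4)*(b - 3)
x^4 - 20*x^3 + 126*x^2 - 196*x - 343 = (x - 7)^3*(x + 1)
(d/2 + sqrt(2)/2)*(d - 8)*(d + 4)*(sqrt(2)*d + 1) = sqrt(2)*d^4/2 - 2*sqrt(2)*d^3 + 3*d^3/2 - 31*sqrt(2)*d^2/2 - 6*d^2 - 48*d - 2*sqrt(2)*d - 16*sqrt(2)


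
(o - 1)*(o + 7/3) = o^2 + 4*o/3 - 7/3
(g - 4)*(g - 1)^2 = g^3 - 6*g^2 + 9*g - 4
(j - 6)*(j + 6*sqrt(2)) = j^2 - 6*j + 6*sqrt(2)*j - 36*sqrt(2)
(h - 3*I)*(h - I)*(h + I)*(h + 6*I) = h^4 + 3*I*h^3 + 19*h^2 + 3*I*h + 18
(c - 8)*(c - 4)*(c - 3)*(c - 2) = c^4 - 17*c^3 + 98*c^2 - 232*c + 192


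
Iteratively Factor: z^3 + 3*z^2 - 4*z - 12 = (z + 3)*(z^2 - 4) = (z - 2)*(z + 3)*(z + 2)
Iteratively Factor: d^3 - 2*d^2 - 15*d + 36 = (d - 3)*(d^2 + d - 12) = (d - 3)*(d + 4)*(d - 3)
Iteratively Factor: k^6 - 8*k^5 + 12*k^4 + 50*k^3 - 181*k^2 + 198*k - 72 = (k - 3)*(k^5 - 5*k^4 - 3*k^3 + 41*k^2 - 58*k + 24) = (k - 3)*(k - 1)*(k^4 - 4*k^3 - 7*k^2 + 34*k - 24) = (k - 4)*(k - 3)*(k - 1)*(k^3 - 7*k + 6) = (k - 4)*(k - 3)*(k - 1)^2*(k^2 + k - 6) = (k - 4)*(k - 3)*(k - 2)*(k - 1)^2*(k + 3)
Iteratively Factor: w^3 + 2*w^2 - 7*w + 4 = (w + 4)*(w^2 - 2*w + 1) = (w - 1)*(w + 4)*(w - 1)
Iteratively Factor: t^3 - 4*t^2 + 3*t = (t - 3)*(t^2 - t) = (t - 3)*(t - 1)*(t)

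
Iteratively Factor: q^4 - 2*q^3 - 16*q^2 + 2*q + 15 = (q - 5)*(q^3 + 3*q^2 - q - 3) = (q - 5)*(q - 1)*(q^2 + 4*q + 3) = (q - 5)*(q - 1)*(q + 3)*(q + 1)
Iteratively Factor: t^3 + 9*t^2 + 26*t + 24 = (t + 3)*(t^2 + 6*t + 8) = (t + 3)*(t + 4)*(t + 2)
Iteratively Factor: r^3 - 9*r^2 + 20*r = (r)*(r^2 - 9*r + 20) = r*(r - 4)*(r - 5)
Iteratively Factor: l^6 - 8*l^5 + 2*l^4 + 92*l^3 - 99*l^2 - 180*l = (l + 1)*(l^5 - 9*l^4 + 11*l^3 + 81*l^2 - 180*l) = (l + 1)*(l + 3)*(l^4 - 12*l^3 + 47*l^2 - 60*l) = (l - 3)*(l + 1)*(l + 3)*(l^3 - 9*l^2 + 20*l) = (l - 4)*(l - 3)*(l + 1)*(l + 3)*(l^2 - 5*l) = l*(l - 4)*(l - 3)*(l + 1)*(l + 3)*(l - 5)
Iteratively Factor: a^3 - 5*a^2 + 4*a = (a - 1)*(a^2 - 4*a) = a*(a - 1)*(a - 4)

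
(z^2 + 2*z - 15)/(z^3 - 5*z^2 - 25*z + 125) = (z - 3)/(z^2 - 10*z + 25)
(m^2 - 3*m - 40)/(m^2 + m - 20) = (m - 8)/(m - 4)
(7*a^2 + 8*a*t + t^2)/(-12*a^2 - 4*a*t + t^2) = (7*a^2 + 8*a*t + t^2)/(-12*a^2 - 4*a*t + t^2)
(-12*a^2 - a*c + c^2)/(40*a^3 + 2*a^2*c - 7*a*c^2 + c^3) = (-3*a - c)/(10*a^2 + 3*a*c - c^2)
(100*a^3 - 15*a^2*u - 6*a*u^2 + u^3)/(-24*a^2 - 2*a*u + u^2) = (25*a^2 - 10*a*u + u^2)/(-6*a + u)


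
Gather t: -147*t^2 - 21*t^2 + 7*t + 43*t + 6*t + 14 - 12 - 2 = -168*t^2 + 56*t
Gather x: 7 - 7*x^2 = 7 - 7*x^2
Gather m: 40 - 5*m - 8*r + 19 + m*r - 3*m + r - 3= m*(r - 8) - 7*r + 56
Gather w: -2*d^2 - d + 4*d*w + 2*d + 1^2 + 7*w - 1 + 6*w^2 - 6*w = -2*d^2 + d + 6*w^2 + w*(4*d + 1)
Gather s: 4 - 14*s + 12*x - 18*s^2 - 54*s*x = -18*s^2 + s*(-54*x - 14) + 12*x + 4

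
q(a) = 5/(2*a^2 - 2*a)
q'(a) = 5*(2 - 4*a)/(2*a^2 - 2*a)^2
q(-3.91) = 0.13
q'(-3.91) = 0.06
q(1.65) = 2.33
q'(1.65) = -5.00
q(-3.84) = 0.13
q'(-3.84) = 0.06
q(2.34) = 0.80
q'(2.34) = -0.94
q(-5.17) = 0.08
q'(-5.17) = 0.03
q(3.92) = 0.22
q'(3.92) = -0.13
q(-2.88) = 0.22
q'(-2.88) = 0.14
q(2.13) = 1.04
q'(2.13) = -1.41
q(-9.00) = 0.03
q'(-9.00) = 0.01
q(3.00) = 0.42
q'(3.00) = -0.35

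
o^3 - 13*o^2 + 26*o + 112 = (o - 8)*(o - 7)*(o + 2)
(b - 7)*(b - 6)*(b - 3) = b^3 - 16*b^2 + 81*b - 126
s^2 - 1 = (s - 1)*(s + 1)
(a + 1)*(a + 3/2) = a^2 + 5*a/2 + 3/2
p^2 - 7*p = p*(p - 7)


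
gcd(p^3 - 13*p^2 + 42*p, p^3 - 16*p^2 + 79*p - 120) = 1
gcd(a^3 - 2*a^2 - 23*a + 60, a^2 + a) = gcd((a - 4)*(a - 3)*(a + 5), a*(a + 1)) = 1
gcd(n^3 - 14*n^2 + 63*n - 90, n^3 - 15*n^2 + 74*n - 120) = n^2 - 11*n + 30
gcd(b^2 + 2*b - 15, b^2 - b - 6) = b - 3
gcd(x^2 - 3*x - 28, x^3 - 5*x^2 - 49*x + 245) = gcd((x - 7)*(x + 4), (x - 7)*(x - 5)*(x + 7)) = x - 7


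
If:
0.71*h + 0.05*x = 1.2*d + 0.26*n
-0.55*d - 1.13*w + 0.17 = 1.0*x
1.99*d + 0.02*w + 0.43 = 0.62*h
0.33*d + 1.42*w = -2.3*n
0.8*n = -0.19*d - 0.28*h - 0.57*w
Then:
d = 0.58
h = 2.27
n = 5.43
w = -8.93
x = 9.94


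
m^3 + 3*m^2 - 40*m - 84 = (m - 6)*(m + 2)*(m + 7)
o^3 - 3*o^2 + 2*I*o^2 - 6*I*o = o*(o - 3)*(o + 2*I)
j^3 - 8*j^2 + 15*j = j*(j - 5)*(j - 3)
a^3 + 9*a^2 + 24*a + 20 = (a + 2)^2*(a + 5)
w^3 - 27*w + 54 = (w - 3)^2*(w + 6)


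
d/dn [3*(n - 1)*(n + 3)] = 6*n + 6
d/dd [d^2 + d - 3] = 2*d + 1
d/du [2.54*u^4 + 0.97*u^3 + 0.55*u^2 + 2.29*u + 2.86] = 10.16*u^3 + 2.91*u^2 + 1.1*u + 2.29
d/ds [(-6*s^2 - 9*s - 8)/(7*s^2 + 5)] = (63*s^2 + 52*s - 45)/(49*s^4 + 70*s^2 + 25)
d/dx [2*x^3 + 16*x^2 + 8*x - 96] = 6*x^2 + 32*x + 8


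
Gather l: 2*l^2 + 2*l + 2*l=2*l^2 + 4*l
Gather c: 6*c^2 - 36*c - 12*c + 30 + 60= 6*c^2 - 48*c + 90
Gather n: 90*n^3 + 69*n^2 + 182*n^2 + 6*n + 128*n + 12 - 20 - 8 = 90*n^3 + 251*n^2 + 134*n - 16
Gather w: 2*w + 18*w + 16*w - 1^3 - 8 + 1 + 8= 36*w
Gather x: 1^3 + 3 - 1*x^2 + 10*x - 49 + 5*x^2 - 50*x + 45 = 4*x^2 - 40*x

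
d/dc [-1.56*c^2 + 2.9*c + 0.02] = 2.9 - 3.12*c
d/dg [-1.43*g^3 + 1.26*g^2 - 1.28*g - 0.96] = -4.29*g^2 + 2.52*g - 1.28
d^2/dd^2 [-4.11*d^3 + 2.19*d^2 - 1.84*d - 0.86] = 4.38 - 24.66*d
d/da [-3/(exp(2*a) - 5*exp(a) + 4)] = (6*exp(a) - 15)*exp(a)/(exp(2*a) - 5*exp(a) + 4)^2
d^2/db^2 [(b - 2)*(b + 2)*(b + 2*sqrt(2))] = 6*b + 4*sqrt(2)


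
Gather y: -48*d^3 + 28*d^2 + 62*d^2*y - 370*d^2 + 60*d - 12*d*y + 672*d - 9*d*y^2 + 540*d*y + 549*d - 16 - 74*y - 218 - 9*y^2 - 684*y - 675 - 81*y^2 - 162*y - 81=-48*d^3 - 342*d^2 + 1281*d + y^2*(-9*d - 90) + y*(62*d^2 + 528*d - 920) - 990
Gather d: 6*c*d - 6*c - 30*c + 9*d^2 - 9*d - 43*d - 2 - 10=-36*c + 9*d^2 + d*(6*c - 52) - 12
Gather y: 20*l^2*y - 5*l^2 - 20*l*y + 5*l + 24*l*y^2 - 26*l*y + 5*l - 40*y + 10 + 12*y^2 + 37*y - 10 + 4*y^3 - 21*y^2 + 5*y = -5*l^2 + 10*l + 4*y^3 + y^2*(24*l - 9) + y*(20*l^2 - 46*l + 2)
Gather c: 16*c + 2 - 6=16*c - 4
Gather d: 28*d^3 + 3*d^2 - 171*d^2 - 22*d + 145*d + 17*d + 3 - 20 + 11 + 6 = 28*d^3 - 168*d^2 + 140*d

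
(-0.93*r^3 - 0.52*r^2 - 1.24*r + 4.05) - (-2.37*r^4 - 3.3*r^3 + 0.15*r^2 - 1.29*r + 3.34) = 2.37*r^4 + 2.37*r^3 - 0.67*r^2 + 0.05*r + 0.71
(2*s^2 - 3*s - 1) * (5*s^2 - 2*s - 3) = 10*s^4 - 19*s^3 - 5*s^2 + 11*s + 3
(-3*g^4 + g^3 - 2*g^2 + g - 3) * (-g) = 3*g^5 - g^4 + 2*g^3 - g^2 + 3*g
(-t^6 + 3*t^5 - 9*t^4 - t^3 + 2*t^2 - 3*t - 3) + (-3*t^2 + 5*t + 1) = -t^6 + 3*t^5 - 9*t^4 - t^3 - t^2 + 2*t - 2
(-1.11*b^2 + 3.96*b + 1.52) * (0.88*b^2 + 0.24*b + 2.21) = -0.9768*b^4 + 3.2184*b^3 - 0.1651*b^2 + 9.1164*b + 3.3592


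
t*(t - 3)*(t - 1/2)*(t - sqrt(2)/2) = t^4 - 7*t^3/2 - sqrt(2)*t^3/2 + 3*t^2/2 + 7*sqrt(2)*t^2/4 - 3*sqrt(2)*t/4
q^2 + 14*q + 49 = (q + 7)^2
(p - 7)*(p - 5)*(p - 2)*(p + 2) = p^4 - 12*p^3 + 31*p^2 + 48*p - 140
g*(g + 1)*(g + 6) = g^3 + 7*g^2 + 6*g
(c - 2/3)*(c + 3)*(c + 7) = c^3 + 28*c^2/3 + 43*c/3 - 14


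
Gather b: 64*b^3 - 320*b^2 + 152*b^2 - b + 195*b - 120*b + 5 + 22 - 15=64*b^3 - 168*b^2 + 74*b + 12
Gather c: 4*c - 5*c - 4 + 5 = 1 - c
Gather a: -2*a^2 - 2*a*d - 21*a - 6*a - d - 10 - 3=-2*a^2 + a*(-2*d - 27) - d - 13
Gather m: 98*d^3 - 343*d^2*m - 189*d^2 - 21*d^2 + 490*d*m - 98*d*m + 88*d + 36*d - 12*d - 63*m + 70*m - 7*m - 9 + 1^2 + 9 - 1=98*d^3 - 210*d^2 + 112*d + m*(-343*d^2 + 392*d)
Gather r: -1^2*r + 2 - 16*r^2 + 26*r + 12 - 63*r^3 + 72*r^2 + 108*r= -63*r^3 + 56*r^2 + 133*r + 14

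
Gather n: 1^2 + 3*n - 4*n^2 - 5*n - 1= -4*n^2 - 2*n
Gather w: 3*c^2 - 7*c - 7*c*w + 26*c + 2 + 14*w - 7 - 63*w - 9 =3*c^2 + 19*c + w*(-7*c - 49) - 14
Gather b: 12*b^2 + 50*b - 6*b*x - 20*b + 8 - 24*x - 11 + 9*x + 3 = 12*b^2 + b*(30 - 6*x) - 15*x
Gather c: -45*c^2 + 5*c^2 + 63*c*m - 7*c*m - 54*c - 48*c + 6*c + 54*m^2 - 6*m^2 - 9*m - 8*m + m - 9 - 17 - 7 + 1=-40*c^2 + c*(56*m - 96) + 48*m^2 - 16*m - 32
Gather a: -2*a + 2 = 2 - 2*a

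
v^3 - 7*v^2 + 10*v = v*(v - 5)*(v - 2)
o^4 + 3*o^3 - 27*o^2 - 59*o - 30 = (o - 5)*(o + 1)^2*(o + 6)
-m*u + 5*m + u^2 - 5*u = (-m + u)*(u - 5)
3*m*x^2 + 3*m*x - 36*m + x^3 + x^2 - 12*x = (3*m + x)*(x - 3)*(x + 4)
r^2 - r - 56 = (r - 8)*(r + 7)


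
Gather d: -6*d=-6*d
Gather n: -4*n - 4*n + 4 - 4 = -8*n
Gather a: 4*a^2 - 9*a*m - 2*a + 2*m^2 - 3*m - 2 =4*a^2 + a*(-9*m - 2) + 2*m^2 - 3*m - 2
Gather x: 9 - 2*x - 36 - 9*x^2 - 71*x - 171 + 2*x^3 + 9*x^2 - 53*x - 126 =2*x^3 - 126*x - 324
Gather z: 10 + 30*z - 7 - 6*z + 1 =24*z + 4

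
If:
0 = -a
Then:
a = 0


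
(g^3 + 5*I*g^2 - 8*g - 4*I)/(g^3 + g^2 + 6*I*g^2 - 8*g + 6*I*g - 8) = (g^2 + 3*I*g - 2)/(g^2 + g*(1 + 4*I) + 4*I)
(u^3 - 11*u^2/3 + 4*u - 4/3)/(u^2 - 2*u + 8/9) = 3*(u^2 - 3*u + 2)/(3*u - 4)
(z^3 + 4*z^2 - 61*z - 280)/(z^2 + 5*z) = z - 1 - 56/z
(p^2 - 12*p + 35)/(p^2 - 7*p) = (p - 5)/p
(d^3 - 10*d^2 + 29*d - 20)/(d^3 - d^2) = 1 - 9/d + 20/d^2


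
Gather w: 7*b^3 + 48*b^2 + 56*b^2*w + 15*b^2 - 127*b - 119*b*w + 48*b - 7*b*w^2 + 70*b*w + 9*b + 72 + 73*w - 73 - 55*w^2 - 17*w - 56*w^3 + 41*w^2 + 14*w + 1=7*b^3 + 63*b^2 - 70*b - 56*w^3 + w^2*(-7*b - 14) + w*(56*b^2 - 49*b + 70)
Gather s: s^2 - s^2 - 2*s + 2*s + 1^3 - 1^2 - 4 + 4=0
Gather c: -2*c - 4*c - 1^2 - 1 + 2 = -6*c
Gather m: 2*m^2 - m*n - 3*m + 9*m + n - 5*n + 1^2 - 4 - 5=2*m^2 + m*(6 - n) - 4*n - 8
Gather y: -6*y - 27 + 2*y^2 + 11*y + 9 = 2*y^2 + 5*y - 18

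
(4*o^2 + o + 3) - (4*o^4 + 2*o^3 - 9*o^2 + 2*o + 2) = -4*o^4 - 2*o^3 + 13*o^2 - o + 1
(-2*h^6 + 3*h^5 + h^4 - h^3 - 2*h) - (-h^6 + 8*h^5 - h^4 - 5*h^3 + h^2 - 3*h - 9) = -h^6 - 5*h^5 + 2*h^4 + 4*h^3 - h^2 + h + 9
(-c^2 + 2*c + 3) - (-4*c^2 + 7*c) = 3*c^2 - 5*c + 3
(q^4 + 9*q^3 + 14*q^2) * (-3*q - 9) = -3*q^5 - 36*q^4 - 123*q^3 - 126*q^2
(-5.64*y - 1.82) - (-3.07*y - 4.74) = 2.92 - 2.57*y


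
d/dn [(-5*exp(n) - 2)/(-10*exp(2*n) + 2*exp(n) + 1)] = (-50*exp(2*n) - 40*exp(n) - 1)*exp(n)/(100*exp(4*n) - 40*exp(3*n) - 16*exp(2*n) + 4*exp(n) + 1)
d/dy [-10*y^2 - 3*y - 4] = -20*y - 3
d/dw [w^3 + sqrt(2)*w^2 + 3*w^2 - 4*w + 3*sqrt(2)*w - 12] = 3*w^2 + 2*sqrt(2)*w + 6*w - 4 + 3*sqrt(2)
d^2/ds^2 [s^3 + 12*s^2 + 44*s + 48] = 6*s + 24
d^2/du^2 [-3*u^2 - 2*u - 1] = -6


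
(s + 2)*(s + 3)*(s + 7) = s^3 + 12*s^2 + 41*s + 42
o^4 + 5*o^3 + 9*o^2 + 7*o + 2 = (o + 1)^3*(o + 2)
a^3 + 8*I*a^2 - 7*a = a*(a + I)*(a + 7*I)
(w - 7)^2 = w^2 - 14*w + 49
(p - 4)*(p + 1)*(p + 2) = p^3 - p^2 - 10*p - 8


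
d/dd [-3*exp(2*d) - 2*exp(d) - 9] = (-6*exp(d) - 2)*exp(d)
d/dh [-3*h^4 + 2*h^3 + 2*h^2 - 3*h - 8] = -12*h^3 + 6*h^2 + 4*h - 3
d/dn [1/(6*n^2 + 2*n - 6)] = (-6*n - 1)/(2*(3*n^2 + n - 3)^2)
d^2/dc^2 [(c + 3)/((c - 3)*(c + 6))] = 2*(c^3 + 9*c^2 + 81*c + 135)/(c^6 + 9*c^5 - 27*c^4 - 297*c^3 + 486*c^2 + 2916*c - 5832)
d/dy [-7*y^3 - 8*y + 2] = -21*y^2 - 8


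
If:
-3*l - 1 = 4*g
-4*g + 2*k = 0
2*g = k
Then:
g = -3*l/4 - 1/4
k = -3*l/2 - 1/2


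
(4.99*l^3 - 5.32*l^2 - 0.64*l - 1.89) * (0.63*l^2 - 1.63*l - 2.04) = 3.1437*l^5 - 11.4853*l^4 - 1.9112*l^3 + 10.7053*l^2 + 4.3863*l + 3.8556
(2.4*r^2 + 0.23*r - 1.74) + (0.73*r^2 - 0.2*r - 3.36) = 3.13*r^2 + 0.03*r - 5.1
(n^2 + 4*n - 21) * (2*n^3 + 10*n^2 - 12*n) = 2*n^5 + 18*n^4 - 14*n^3 - 258*n^2 + 252*n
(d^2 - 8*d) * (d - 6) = d^3 - 14*d^2 + 48*d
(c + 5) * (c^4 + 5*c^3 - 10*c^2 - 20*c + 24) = c^5 + 10*c^4 + 15*c^3 - 70*c^2 - 76*c + 120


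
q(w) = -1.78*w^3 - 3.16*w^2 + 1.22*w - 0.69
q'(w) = -5.34*w^2 - 6.32*w + 1.22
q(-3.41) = 28.99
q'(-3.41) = -39.32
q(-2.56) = 5.34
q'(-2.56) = -17.60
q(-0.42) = -1.63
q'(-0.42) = 2.93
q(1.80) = -19.11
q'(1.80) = -27.46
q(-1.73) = -3.04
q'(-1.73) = -3.83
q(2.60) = -50.16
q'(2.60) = -51.31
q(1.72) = -17.00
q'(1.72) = -25.45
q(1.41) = -10.24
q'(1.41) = -18.31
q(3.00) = -73.53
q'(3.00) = -65.80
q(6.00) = -491.61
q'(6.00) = -228.94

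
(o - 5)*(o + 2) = o^2 - 3*o - 10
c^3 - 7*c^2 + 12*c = c*(c - 4)*(c - 3)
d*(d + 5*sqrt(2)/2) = d^2 + 5*sqrt(2)*d/2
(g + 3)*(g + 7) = g^2 + 10*g + 21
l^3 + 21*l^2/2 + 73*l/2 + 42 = (l + 3)*(l + 7/2)*(l + 4)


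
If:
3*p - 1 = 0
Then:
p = 1/3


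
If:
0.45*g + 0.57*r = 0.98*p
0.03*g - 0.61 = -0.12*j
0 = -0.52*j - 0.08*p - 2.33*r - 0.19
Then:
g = 25.4814004376368*r + 30.3792851932896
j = -6.37035010940919*r - 2.51148796498906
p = 12.2822757111597*r + 13.9496717724289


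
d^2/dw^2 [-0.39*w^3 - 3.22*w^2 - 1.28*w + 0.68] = -2.34*w - 6.44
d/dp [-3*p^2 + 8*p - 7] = 8 - 6*p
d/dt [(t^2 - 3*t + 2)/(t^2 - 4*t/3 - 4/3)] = 15/(9*t^2 + 12*t + 4)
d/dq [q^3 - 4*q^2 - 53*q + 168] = 3*q^2 - 8*q - 53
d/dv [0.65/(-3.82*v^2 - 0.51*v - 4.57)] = (4.966*v + 0.3315)/(3.82*v^2 + 0.51*v + 4.57)^2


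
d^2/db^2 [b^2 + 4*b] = 2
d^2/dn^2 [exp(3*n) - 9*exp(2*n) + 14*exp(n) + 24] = (9*exp(2*n) - 36*exp(n) + 14)*exp(n)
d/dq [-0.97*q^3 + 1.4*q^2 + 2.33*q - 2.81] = -2.91*q^2 + 2.8*q + 2.33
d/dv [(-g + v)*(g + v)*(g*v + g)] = g*(-g^2 + 3*v^2 + 2*v)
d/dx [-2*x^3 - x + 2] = -6*x^2 - 1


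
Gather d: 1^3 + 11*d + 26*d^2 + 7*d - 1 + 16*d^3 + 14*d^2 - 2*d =16*d^3 + 40*d^2 + 16*d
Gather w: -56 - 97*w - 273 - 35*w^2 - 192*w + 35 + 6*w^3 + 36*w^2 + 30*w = 6*w^3 + w^2 - 259*w - 294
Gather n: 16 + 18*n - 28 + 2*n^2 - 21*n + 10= 2*n^2 - 3*n - 2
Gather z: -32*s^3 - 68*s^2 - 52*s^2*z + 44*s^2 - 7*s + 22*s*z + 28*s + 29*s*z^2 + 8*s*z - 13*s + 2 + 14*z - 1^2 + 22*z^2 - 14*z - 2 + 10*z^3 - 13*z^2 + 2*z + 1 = -32*s^3 - 24*s^2 + 8*s + 10*z^3 + z^2*(29*s + 9) + z*(-52*s^2 + 30*s + 2)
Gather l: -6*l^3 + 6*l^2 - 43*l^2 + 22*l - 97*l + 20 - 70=-6*l^3 - 37*l^2 - 75*l - 50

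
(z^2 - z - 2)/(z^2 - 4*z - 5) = (z - 2)/(z - 5)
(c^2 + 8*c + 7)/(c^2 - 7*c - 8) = (c + 7)/(c - 8)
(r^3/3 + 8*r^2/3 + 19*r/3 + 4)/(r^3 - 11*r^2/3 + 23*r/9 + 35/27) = 9*(r^3 + 8*r^2 + 19*r + 12)/(27*r^3 - 99*r^2 + 69*r + 35)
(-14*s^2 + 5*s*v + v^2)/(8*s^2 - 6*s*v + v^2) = (-7*s - v)/(4*s - v)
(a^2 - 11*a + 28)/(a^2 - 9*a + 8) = (a^2 - 11*a + 28)/(a^2 - 9*a + 8)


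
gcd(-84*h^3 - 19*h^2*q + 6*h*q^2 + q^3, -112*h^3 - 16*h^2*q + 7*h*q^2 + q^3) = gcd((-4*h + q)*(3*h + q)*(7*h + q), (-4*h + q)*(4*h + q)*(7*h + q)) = -28*h^2 + 3*h*q + q^2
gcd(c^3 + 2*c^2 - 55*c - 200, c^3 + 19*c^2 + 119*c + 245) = c + 5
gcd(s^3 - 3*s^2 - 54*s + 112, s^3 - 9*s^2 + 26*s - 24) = s - 2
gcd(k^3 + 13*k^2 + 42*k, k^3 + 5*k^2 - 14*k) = k^2 + 7*k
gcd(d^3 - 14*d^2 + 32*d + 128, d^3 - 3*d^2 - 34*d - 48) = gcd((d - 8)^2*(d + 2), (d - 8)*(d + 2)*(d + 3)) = d^2 - 6*d - 16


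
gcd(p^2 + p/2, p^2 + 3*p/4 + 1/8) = p + 1/2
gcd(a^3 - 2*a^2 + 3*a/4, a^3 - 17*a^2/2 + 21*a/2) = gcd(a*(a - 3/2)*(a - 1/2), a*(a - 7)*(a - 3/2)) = a^2 - 3*a/2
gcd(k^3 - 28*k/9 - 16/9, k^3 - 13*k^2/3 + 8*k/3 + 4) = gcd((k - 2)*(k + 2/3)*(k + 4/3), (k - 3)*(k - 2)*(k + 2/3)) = k^2 - 4*k/3 - 4/3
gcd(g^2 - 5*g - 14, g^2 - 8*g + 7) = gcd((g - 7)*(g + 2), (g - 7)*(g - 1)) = g - 7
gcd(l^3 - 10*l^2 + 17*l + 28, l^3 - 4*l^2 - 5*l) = l + 1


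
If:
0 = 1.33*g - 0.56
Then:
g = 0.42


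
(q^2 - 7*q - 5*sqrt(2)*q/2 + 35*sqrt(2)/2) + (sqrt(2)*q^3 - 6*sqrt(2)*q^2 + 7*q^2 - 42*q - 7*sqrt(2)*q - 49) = sqrt(2)*q^3 - 6*sqrt(2)*q^2 + 8*q^2 - 49*q - 19*sqrt(2)*q/2 - 49 + 35*sqrt(2)/2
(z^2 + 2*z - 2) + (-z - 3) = z^2 + z - 5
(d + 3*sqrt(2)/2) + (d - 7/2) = 2*d - 7/2 + 3*sqrt(2)/2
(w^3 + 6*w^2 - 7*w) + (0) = w^3 + 6*w^2 - 7*w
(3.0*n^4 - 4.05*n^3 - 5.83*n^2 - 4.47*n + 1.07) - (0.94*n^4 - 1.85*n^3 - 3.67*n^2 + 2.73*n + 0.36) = 2.06*n^4 - 2.2*n^3 - 2.16*n^2 - 7.2*n + 0.71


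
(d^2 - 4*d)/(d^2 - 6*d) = (d - 4)/(d - 6)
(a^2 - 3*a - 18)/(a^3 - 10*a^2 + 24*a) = (a + 3)/(a*(a - 4))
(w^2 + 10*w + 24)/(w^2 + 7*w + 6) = (w + 4)/(w + 1)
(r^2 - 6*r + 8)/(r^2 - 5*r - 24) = (-r^2 + 6*r - 8)/(-r^2 + 5*r + 24)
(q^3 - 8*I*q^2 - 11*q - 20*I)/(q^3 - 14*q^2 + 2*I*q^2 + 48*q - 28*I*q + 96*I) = (q^3 - 8*I*q^2 - 11*q - 20*I)/(q^3 + q^2*(-14 + 2*I) + q*(48 - 28*I) + 96*I)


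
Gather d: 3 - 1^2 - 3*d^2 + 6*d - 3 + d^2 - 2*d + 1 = -2*d^2 + 4*d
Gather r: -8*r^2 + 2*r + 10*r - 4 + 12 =-8*r^2 + 12*r + 8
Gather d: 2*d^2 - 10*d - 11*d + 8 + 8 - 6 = 2*d^2 - 21*d + 10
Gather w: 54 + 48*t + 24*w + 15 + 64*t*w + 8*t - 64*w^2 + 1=56*t - 64*w^2 + w*(64*t + 24) + 70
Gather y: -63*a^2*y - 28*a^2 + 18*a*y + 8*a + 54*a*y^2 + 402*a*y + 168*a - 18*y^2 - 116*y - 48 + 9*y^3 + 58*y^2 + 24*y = -28*a^2 + 176*a + 9*y^3 + y^2*(54*a + 40) + y*(-63*a^2 + 420*a - 92) - 48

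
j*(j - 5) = j^2 - 5*j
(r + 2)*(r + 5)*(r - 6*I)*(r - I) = r^4 + 7*r^3 - 7*I*r^3 + 4*r^2 - 49*I*r^2 - 42*r - 70*I*r - 60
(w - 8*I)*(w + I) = w^2 - 7*I*w + 8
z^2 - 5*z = z*(z - 5)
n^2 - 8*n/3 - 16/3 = (n - 4)*(n + 4/3)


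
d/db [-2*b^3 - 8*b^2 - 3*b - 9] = -6*b^2 - 16*b - 3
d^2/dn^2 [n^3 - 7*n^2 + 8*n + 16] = 6*n - 14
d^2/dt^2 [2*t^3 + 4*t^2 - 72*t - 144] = 12*t + 8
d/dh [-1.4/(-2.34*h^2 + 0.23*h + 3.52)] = (0.322 - 6.552*h)/(-2.34*h^2 + 0.23*h + 3.52)^2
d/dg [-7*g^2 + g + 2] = 1 - 14*g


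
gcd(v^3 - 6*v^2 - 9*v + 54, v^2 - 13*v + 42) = v - 6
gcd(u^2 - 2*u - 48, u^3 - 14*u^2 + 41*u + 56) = u - 8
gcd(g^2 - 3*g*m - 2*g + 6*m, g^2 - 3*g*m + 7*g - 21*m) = g - 3*m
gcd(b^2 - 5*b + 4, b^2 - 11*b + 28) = b - 4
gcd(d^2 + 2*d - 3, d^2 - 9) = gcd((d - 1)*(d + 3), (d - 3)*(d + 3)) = d + 3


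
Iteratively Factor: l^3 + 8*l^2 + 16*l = (l)*(l^2 + 8*l + 16) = l*(l + 4)*(l + 4)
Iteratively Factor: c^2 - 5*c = (c - 5)*(c)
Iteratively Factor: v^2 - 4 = (v - 2)*(v + 2)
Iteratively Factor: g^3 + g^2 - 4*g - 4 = (g - 2)*(g^2 + 3*g + 2) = (g - 2)*(g + 1)*(g + 2)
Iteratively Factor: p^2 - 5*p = (p)*(p - 5)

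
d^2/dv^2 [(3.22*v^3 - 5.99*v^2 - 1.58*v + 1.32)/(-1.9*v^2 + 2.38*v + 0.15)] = (27.267024*v^3 - 25.24554*v^2 + 38.08134*v - 16.564986)/(6.859*v^6 - 25.7754*v^5 + 30.66258*v^4 - 9.411472*v^3 - 2.42073*v^2 - 0.16065*v - 0.003375)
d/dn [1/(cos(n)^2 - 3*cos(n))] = (2*cos(n) - 3)*sin(n)/((cos(n) - 3)^2*cos(n)^2)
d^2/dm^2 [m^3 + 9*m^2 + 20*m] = 6*m + 18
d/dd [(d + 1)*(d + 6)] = 2*d + 7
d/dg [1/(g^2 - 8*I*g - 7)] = 2*(-g + 4*I)/(-g^2 + 8*I*g + 7)^2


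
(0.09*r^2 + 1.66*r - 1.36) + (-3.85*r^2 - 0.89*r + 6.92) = -3.76*r^2 + 0.77*r + 5.56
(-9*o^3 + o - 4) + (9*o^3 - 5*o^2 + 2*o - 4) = -5*o^2 + 3*o - 8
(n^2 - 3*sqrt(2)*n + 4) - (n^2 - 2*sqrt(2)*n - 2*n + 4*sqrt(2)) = -sqrt(2)*n + 2*n - 4*sqrt(2) + 4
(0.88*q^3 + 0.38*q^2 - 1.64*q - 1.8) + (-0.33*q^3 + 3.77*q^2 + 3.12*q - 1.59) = 0.55*q^3 + 4.15*q^2 + 1.48*q - 3.39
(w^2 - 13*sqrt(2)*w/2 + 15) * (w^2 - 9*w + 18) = w^4 - 13*sqrt(2)*w^3/2 - 9*w^3 + 33*w^2 + 117*sqrt(2)*w^2/2 - 117*sqrt(2)*w - 135*w + 270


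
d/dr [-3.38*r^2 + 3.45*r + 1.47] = 3.45 - 6.76*r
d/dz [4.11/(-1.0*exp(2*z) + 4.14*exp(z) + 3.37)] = (8.22*exp(z) - 17.0154)*exp(z)/(-1.0*exp(2*z) + 4.14*exp(z) + 3.37)^2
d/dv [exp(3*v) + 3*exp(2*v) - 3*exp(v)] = 3*(exp(2*v) + 2*exp(v) - 1)*exp(v)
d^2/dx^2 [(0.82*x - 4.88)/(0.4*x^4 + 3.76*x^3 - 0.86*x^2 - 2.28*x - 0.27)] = (1.5744*x^7 + 4.11647999999999*x^6 - 152.321088*x^5 - 809.103168*x^4 + 287.325264*x^3 + 233.021184*x^2 - 88.279704*x - 49.479696)/(0.064*x^12 + 1.8048*x^11 + 16.55232*x^10 + 44.302336*x^9 - 56.291808*x^8 - 86.089056*x^7 + 38.943496*x^6 + 60.29496*x^5 - 0.0355319999999992*x^4 - 14.206536*x^3 - 4.398786*x^2 - 0.498636*x - 0.019683)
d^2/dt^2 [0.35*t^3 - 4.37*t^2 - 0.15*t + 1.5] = 2.1*t - 8.74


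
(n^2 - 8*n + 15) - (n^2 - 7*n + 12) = 3 - n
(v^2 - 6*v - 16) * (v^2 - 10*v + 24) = v^4 - 16*v^3 + 68*v^2 + 16*v - 384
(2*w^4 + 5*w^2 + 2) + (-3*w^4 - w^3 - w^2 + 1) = -w^4 - w^3 + 4*w^2 + 3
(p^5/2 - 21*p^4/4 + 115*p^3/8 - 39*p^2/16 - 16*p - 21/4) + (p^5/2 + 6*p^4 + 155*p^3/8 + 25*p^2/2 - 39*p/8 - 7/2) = p^5 + 3*p^4/4 + 135*p^3/4 + 161*p^2/16 - 167*p/8 - 35/4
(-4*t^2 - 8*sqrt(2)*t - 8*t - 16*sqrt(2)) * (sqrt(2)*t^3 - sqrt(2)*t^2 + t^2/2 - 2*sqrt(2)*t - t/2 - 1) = -4*sqrt(2)*t^5 - 18*t^4 - 4*sqrt(2)*t^4 - 18*t^3 + 12*sqrt(2)*t^3 + 12*sqrt(2)*t^2 + 72*t^2 + 16*sqrt(2)*t + 72*t + 16*sqrt(2)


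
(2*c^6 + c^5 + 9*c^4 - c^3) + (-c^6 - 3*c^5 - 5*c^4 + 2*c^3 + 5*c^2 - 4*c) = c^6 - 2*c^5 + 4*c^4 + c^3 + 5*c^2 - 4*c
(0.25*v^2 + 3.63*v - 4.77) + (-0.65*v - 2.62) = 0.25*v^2 + 2.98*v - 7.39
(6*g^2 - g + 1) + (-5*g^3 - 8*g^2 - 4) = -5*g^3 - 2*g^2 - g - 3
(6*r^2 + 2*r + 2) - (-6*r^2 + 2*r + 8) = 12*r^2 - 6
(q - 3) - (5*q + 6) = -4*q - 9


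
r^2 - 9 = (r - 3)*(r + 3)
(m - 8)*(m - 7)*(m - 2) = m^3 - 17*m^2 + 86*m - 112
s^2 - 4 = (s - 2)*(s + 2)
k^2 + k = k*(k + 1)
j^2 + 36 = (j - 6*I)*(j + 6*I)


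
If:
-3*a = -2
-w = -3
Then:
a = 2/3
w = 3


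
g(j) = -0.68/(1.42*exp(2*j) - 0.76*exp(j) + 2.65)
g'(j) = -0.68*(-2.84*exp(2*j) + 0.76*exp(j))/(1.42*exp(2*j) - 0.76*exp(j) + 2.65)^2 = (1.9312*exp(j) - 0.5168)*exp(j)/(1.42*exp(2*j) - 0.76*exp(j) + 2.65)^2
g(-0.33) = -0.24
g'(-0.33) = 0.08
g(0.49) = -0.13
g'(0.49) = 0.16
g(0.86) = -0.08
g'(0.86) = 0.12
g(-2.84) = -0.26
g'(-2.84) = -0.00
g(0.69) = -0.10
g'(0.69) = 0.14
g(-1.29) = -0.27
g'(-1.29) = 0.00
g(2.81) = -0.00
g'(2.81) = 0.00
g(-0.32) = -0.24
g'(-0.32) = 0.08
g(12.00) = 0.00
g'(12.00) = 0.00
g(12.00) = 0.00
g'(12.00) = 0.00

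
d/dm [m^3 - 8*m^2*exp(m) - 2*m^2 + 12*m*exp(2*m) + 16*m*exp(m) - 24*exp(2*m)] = -8*m^2*exp(m) + 3*m^2 + 24*m*exp(2*m) - 4*m - 36*exp(2*m) + 16*exp(m)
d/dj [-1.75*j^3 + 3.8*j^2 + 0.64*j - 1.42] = -5.25*j^2 + 7.6*j + 0.64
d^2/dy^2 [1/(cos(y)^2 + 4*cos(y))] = (-(1 - cos(2*y))^2 + 15*cos(y) - 9*cos(2*y) - 3*cos(3*y) + 27)/((cos(y) + 4)^3*cos(y)^3)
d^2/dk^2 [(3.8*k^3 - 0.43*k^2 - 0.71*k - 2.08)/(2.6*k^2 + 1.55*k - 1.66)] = (-2.8421709430404e-14*k^5 + 44.9272*k^3 - 154.16448*k^2 - 5.85288000000001*k - 33.972436)/(17.576*k^6 + 31.434*k^5 - 14.9253*k^4 - 36.414925*k^3 + 9.52923*k^2 + 12.81354*k - 4.574296)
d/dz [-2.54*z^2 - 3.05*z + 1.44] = -5.08*z - 3.05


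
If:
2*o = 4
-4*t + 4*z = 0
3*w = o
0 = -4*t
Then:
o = 2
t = 0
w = 2/3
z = 0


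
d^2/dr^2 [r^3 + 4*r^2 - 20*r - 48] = 6*r + 8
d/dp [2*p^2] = 4*p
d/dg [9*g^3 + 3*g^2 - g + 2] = 27*g^2 + 6*g - 1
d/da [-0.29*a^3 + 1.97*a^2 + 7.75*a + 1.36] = -0.87*a^2 + 3.94*a + 7.75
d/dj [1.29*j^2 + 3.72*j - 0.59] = 2.58*j + 3.72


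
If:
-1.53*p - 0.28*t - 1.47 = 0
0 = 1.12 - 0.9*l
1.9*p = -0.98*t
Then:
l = 1.24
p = -1.49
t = 2.89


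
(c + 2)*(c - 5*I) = c^2 + 2*c - 5*I*c - 10*I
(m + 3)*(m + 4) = m^2 + 7*m + 12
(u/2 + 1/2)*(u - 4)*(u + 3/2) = u^3/2 - 3*u^2/4 - 17*u/4 - 3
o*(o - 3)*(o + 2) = o^3 - o^2 - 6*o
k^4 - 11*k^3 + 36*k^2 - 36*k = k*(k - 6)*(k - 3)*(k - 2)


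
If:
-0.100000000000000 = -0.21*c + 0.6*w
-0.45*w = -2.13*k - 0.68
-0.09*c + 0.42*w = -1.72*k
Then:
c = 3.69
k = -0.08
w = 1.12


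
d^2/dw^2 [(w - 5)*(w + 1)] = 2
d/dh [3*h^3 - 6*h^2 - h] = 9*h^2 - 12*h - 1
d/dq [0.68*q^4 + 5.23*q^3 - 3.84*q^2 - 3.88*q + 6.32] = 2.72*q^3 + 15.69*q^2 - 7.68*q - 3.88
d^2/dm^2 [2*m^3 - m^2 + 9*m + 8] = 12*m - 2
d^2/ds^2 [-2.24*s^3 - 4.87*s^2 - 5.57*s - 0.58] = -13.44*s - 9.74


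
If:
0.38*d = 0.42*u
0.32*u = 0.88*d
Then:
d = 0.00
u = 0.00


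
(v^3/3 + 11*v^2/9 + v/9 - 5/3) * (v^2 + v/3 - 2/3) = v^5/3 + 4*v^4/3 + 8*v^3/27 - 22*v^2/9 - 17*v/27 + 10/9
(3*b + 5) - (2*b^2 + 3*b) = 5 - 2*b^2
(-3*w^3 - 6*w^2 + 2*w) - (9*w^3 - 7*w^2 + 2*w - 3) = -12*w^3 + w^2 + 3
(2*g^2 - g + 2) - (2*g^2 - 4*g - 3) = 3*g + 5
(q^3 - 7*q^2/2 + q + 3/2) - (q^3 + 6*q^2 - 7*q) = -19*q^2/2 + 8*q + 3/2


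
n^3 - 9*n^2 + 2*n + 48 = (n - 8)*(n - 3)*(n + 2)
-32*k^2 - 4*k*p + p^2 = (-8*k + p)*(4*k + p)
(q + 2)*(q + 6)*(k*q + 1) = k*q^3 + 8*k*q^2 + 12*k*q + q^2 + 8*q + 12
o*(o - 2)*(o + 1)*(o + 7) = o^4 + 6*o^3 - 9*o^2 - 14*o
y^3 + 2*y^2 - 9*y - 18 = (y - 3)*(y + 2)*(y + 3)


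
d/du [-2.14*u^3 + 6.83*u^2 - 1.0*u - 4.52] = -6.42*u^2 + 13.66*u - 1.0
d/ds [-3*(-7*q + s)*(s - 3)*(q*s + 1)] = 3*q*(7*q - s)*(s - 3) + 3*(7*q - s)*(q*s + 1) - 3*(s - 3)*(q*s + 1)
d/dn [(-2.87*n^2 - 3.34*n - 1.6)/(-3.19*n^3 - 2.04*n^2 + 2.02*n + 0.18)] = (-9.1553*n^4 - 21.3092*n^3 - 27.923*n^2 - 7.5612*n + 2.6308)/(10.1761*n^6 + 13.0152*n^5 - 8.726*n^4 - 9.39*n^3 + 3.346*n^2 + 0.7272*n + 0.0324)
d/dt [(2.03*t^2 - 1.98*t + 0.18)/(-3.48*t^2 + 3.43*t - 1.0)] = (0.0725000000000016*t^2 - 2.8072*t + 1.3626)/(12.1104*t^4 - 23.8728*t^3 + 18.7249*t^2 - 6.86*t + 1.0)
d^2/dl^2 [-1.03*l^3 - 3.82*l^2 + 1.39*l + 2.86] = -6.18*l - 7.64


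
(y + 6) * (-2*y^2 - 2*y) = -2*y^3 - 14*y^2 - 12*y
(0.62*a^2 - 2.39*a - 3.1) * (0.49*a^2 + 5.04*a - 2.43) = 0.3038*a^4 + 1.9537*a^3 - 15.0712*a^2 - 9.8163*a + 7.533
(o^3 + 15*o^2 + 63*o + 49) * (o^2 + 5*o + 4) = o^5 + 20*o^4 + 142*o^3 + 424*o^2 + 497*o + 196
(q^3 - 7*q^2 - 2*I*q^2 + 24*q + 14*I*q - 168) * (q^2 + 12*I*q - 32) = q^5 - 7*q^4 + 10*I*q^4 + 16*q^3 - 70*I*q^3 - 112*q^2 + 352*I*q^2 - 768*q - 2464*I*q + 5376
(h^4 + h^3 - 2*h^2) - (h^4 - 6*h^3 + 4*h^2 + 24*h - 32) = 7*h^3 - 6*h^2 - 24*h + 32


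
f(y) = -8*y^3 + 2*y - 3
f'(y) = 2 - 24*y^2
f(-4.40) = 669.67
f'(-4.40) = -462.64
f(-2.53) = 121.49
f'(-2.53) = -151.62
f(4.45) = -699.07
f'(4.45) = -473.26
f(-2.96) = 198.55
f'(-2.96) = -208.28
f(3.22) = -263.65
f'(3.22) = -246.84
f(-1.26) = 10.48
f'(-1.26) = -36.10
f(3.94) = -484.42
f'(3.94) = -370.57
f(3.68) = -394.33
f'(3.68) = -323.02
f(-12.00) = 13797.00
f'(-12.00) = -3454.00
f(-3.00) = 207.00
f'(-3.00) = -214.00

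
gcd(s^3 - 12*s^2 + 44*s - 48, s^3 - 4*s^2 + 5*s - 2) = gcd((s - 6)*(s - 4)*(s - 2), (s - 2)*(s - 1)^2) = s - 2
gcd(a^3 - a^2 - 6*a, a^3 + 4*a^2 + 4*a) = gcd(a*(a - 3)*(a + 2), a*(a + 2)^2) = a^2 + 2*a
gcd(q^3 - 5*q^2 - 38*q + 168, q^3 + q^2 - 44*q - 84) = q^2 - q - 42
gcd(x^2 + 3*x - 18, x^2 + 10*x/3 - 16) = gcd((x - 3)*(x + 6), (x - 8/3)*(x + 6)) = x + 6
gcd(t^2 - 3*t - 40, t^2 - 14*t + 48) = t - 8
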